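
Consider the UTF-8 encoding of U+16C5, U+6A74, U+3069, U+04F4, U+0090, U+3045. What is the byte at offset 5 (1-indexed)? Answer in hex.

0xA9

1-indexed offset 5 is 0-indexed offset 4.
U+16C5 → 3-byte form E1 9B 85 at offsets 0–2.
U+6A74 → 3-byte form E6 A9 B4 at offsets 3–5.
Offset 4 falls in char 2's range; it's byte 2 of E6 A9 B4 = 0xA9.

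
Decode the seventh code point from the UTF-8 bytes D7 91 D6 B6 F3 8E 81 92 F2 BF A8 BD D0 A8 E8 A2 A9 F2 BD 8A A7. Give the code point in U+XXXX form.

Offset 0: leading byte 0xD7 = 11010111 → 2-byte char #1 = D7 91.
Offset 2: leading byte 0xD6 = 11010110 → 2-byte char #2 = D6 B6.
Offset 4: leading byte 0xF3 = 11110011 → 4-byte char #3 = F3 8E 81 92.
Offset 8: leading byte 0xF2 = 11110010 → 4-byte char #4 = F2 BF A8 BD.
Offset 12: leading byte 0xD0 = 11010000 → 2-byte char #5 = D0 A8.
Offset 14: leading byte 0xE8 = 11101000 → 3-byte char #6 = E8 A2 A9.
Offset 17: leading byte 0xF2 = 11110010 → 4-byte char #7 = F2 BD 8A A7.
Leading byte 0xF2 = 11110010 matches 11110xxx → 4-byte sequence.
Byte 1: 0xF2 = 11110010, payload 010 (3 bits).
Byte 2: 0xBD = 10111101 (10xxxxxx ✓), payload 111101.
Byte 3: 0x8A = 10001010 (10xxxxxx ✓), payload 001010.
Byte 4: 0xA7 = 10100111 (10xxxxxx ✓), payload 100111.
Concatenate: 010111101001010100111 = 0xBD2A7 (21 bits → U+BD2A7).

U+BD2A7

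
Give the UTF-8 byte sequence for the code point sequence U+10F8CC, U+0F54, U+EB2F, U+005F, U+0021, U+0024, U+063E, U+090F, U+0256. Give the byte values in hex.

U+10F8CC: 4-byte form → F4 8F A3 8C.
U+0F54: 3-byte form → E0 BD 94.
U+EB2F: 3-byte form → EE AC AF.
U+005F: 1-byte form → 5F.
U+0021: 1-byte form → 21.
U+0024: 1-byte form → 24.
U+063E: 2-byte form → D8 BE.
U+090F: 3-byte form → E0 A4 8F.
U+0256: 2-byte form → C9 96.
Concatenated (20 bytes): F4 8F A3 8C E0 BD 94 EE AC AF 5F 21 24 D8 BE E0 A4 8F C9 96.

F4 8F A3 8C E0 BD 94 EE AC AF 5F 21 24 D8 BE E0 A4 8F C9 96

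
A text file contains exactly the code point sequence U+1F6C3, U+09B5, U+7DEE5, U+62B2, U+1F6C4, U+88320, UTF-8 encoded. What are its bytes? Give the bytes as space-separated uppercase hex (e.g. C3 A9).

U+1F6C3: 4-byte form → F0 9F 9B 83.
U+09B5: 3-byte form → E0 A6 B5.
U+7DEE5: 4-byte form → F1 BD BB A5.
U+62B2: 3-byte form → E6 8A B2.
U+1F6C4: 4-byte form → F0 9F 9B 84.
U+88320: 4-byte form → F2 88 8C A0.
Concatenated (22 bytes): F0 9F 9B 83 E0 A6 B5 F1 BD BB A5 E6 8A B2 F0 9F 9B 84 F2 88 8C A0.

F0 9F 9B 83 E0 A6 B5 F1 BD BB A5 E6 8A B2 F0 9F 9B 84 F2 88 8C A0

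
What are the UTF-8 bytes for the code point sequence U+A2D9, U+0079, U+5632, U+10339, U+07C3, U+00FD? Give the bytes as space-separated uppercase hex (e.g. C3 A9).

EA 8B 99 79 E5 98 B2 F0 90 8C B9 DF 83 C3 BD

U+A2D9: 3-byte form → EA 8B 99.
U+0079: 1-byte form → 79.
U+5632: 3-byte form → E5 98 B2.
U+10339: 4-byte form → F0 90 8C B9.
U+07C3: 2-byte form → DF 83.
U+00FD: 2-byte form → C3 BD.
Concatenated (15 bytes): EA 8B 99 79 E5 98 B2 F0 90 8C B9 DF 83 C3 BD.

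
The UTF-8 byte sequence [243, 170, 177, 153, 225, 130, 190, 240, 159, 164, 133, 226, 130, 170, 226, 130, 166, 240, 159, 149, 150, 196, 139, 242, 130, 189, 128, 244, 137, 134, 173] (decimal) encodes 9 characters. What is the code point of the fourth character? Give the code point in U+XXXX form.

U+20AA

Offset 0: leading byte 0xF3 = 11110011 → 4-byte char #1 = F3 AA B1 99.
Offset 4: leading byte 0xE1 = 11100001 → 3-byte char #2 = E1 82 BE.
Offset 7: leading byte 0xF0 = 11110000 → 4-byte char #3 = F0 9F A4 85.
Offset 11: leading byte 0xE2 = 11100010 → 3-byte char #4 = E2 82 AA.
Leading byte 0xE2 = 11100010 matches 1110xxxx → 3-byte sequence.
Byte 1: 0xE2 = 11100010, payload 0010 (4 bits).
Byte 2: 0x82 = 10000010 (10xxxxxx ✓), payload 000010.
Byte 3: 0xAA = 10101010 (10xxxxxx ✓), payload 101010.
Concatenate: 0010000010101010 = 0x20AA (16 bits → U+20AA).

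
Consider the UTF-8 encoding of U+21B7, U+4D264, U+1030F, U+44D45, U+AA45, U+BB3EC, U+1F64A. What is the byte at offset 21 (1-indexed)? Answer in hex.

1-indexed offset 21 is 0-indexed offset 20.
U+21B7 → 3-byte form E2 86 B7 at offsets 0–2.
U+4D264 → 4-byte form F1 8D 89 A4 at offsets 3–6.
U+1030F → 4-byte form F0 90 8C 8F at offsets 7–10.
U+44D45 → 4-byte form F1 84 B5 85 at offsets 11–14.
U+AA45 → 3-byte form EA A9 85 at offsets 15–17.
U+BB3EC → 4-byte form F2 BB 8F AC at offsets 18–21.
Offset 20 falls in char 6's range; it's byte 3 of F2 BB 8F AC = 0x8F.

0x8F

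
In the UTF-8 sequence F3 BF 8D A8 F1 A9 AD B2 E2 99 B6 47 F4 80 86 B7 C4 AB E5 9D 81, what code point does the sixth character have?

U+012B

Offset 0: leading byte 0xF3 = 11110011 → 4-byte char #1 = F3 BF 8D A8.
Offset 4: leading byte 0xF1 = 11110001 → 4-byte char #2 = F1 A9 AD B2.
Offset 8: leading byte 0xE2 = 11100010 → 3-byte char #3 = E2 99 B6.
Offset 11: leading byte 0x47 = 01000111 → 1-byte char #4 = 47.
Offset 12: leading byte 0xF4 = 11110100 → 4-byte char #5 = F4 80 86 B7.
Offset 16: leading byte 0xC4 = 11000100 → 2-byte char #6 = C4 AB.
Leading byte 0xC4 = 11000100 matches 110xxxxx → 2-byte sequence.
Byte 1: 0xC4 = 11000100, payload 00100 (5 bits).
Byte 2: 0xAB = 10101011 (10xxxxxx ✓), payload 101011.
Concatenate: 00100101011 = 0x12B (11 bits → U+012B).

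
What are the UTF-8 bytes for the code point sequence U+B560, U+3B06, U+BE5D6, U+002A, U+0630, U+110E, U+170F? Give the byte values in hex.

EB 95 A0 E3 AC 86 F2 BE 97 96 2A D8 B0 E1 84 8E E1 9C 8F

U+B560: 3-byte form → EB 95 A0.
U+3B06: 3-byte form → E3 AC 86.
U+BE5D6: 4-byte form → F2 BE 97 96.
U+002A: 1-byte form → 2A.
U+0630: 2-byte form → D8 B0.
U+110E: 3-byte form → E1 84 8E.
U+170F: 3-byte form → E1 9C 8F.
Concatenated (19 bytes): EB 95 A0 E3 AC 86 F2 BE 97 96 2A D8 B0 E1 84 8E E1 9C 8F.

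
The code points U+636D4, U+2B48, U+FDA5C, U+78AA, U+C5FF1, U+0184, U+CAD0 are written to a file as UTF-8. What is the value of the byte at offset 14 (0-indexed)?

U+636D4 → 4-byte form F1 A3 9B 94 at offsets 0–3.
U+2B48 → 3-byte form E2 AD 88 at offsets 4–6.
U+FDA5C → 4-byte form F3 BD A9 9C at offsets 7–10.
U+78AA → 3-byte form E7 A2 AA at offsets 11–13.
U+C5FF1 → 4-byte form F3 85 BF B1 at offsets 14–17.
Offset 14 falls in char 5's range; it's byte 1 of F3 85 BF B1 = 0xF3.

0xF3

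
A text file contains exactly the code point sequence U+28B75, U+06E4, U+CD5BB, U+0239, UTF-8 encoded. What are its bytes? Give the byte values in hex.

U+28B75: 4-byte form → F0 A8 AD B5.
U+06E4: 2-byte form → DB A4.
U+CD5BB: 4-byte form → F3 8D 96 BB.
U+0239: 2-byte form → C8 B9.
Concatenated (12 bytes): F0 A8 AD B5 DB A4 F3 8D 96 BB C8 B9.

F0 A8 AD B5 DB A4 F3 8D 96 BB C8 B9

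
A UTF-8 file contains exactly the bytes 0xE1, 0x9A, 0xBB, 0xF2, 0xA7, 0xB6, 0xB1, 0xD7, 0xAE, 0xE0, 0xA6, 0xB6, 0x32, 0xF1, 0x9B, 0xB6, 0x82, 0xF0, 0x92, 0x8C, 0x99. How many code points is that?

Byte at offset 0: 0xE1 = 11100001 → 3-byte char (#1). Advance 3.
Byte at offset 3: 0xF2 = 11110010 → 4-byte char (#2). Advance 4.
Byte at offset 7: 0xD7 = 11010111 → 2-byte char (#3). Advance 2.
Byte at offset 9: 0xE0 = 11100000 → 3-byte char (#4). Advance 3.
Byte at offset 12: 0x32 = 00110010 → 1-byte char (#5). Advance 1.
Byte at offset 13: 0xF1 = 11110001 → 4-byte char (#6). Advance 4.
Byte at offset 17: 0xF0 = 11110000 → 4-byte char (#7). Advance 4.
Reached end at offset 21 after 7 code points.

7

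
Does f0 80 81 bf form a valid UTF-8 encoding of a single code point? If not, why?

Leading byte 0xF0 = 11110000 → 4-byte form.
Continuation bytes all match 10xxxxxx. Payload decodes to 0x7F.
But 0x7F < 0x10000, the minimum for a 4-byte sequence — this is an overlong encoding.

invalid (overlong encoding)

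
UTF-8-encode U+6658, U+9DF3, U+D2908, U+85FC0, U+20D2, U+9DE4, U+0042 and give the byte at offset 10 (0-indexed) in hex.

0xF2

U+6658 → 3-byte form E6 99 98 at offsets 0–2.
U+9DF3 → 3-byte form E9 B7 B3 at offsets 3–5.
U+D2908 → 4-byte form F3 92 A4 88 at offsets 6–9.
U+85FC0 → 4-byte form F2 85 BF 80 at offsets 10–13.
Offset 10 falls in char 4's range; it's byte 1 of F2 85 BF 80 = 0xF2.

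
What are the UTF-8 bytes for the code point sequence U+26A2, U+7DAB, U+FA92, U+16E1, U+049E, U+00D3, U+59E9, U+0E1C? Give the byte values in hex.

U+26A2: 3-byte form → E2 9A A2.
U+7DAB: 3-byte form → E7 B6 AB.
U+FA92: 3-byte form → EF AA 92.
U+16E1: 3-byte form → E1 9B A1.
U+049E: 2-byte form → D2 9E.
U+00D3: 2-byte form → C3 93.
U+59E9: 3-byte form → E5 A7 A9.
U+0E1C: 3-byte form → E0 B8 9C.
Concatenated (22 bytes): E2 9A A2 E7 B6 AB EF AA 92 E1 9B A1 D2 9E C3 93 E5 A7 A9 E0 B8 9C.

E2 9A A2 E7 B6 AB EF AA 92 E1 9B A1 D2 9E C3 93 E5 A7 A9 E0 B8 9C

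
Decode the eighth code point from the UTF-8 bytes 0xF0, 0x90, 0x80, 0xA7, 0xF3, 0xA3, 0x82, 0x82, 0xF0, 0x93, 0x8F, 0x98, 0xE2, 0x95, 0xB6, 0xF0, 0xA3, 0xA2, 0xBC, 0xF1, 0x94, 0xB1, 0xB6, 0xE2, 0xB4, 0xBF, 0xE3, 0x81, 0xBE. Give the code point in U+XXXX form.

Offset 0: leading byte 0xF0 = 11110000 → 4-byte char #1 = F0 90 80 A7.
Offset 4: leading byte 0xF3 = 11110011 → 4-byte char #2 = F3 A3 82 82.
Offset 8: leading byte 0xF0 = 11110000 → 4-byte char #3 = F0 93 8F 98.
Offset 12: leading byte 0xE2 = 11100010 → 3-byte char #4 = E2 95 B6.
Offset 15: leading byte 0xF0 = 11110000 → 4-byte char #5 = F0 A3 A2 BC.
Offset 19: leading byte 0xF1 = 11110001 → 4-byte char #6 = F1 94 B1 B6.
Offset 23: leading byte 0xE2 = 11100010 → 3-byte char #7 = E2 B4 BF.
Offset 26: leading byte 0xE3 = 11100011 → 3-byte char #8 = E3 81 BE.
Leading byte 0xE3 = 11100011 matches 1110xxxx → 3-byte sequence.
Byte 1: 0xE3 = 11100011, payload 0011 (4 bits).
Byte 2: 0x81 = 10000001 (10xxxxxx ✓), payload 000001.
Byte 3: 0xBE = 10111110 (10xxxxxx ✓), payload 111110.
Concatenate: 0011000001111110 = 0x307E (16 bits → U+307E).

U+307E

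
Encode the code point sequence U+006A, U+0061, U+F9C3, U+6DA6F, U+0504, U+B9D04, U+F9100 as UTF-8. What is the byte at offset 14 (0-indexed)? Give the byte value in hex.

0x84

U+006A → 1-byte form 6A at offsets 0–0.
U+0061 → 1-byte form 61 at offsets 1–1.
U+F9C3 → 3-byte form EF A7 83 at offsets 2–4.
U+6DA6F → 4-byte form F1 AD A9 AF at offsets 5–8.
U+0504 → 2-byte form D4 84 at offsets 9–10.
U+B9D04 → 4-byte form F2 B9 B4 84 at offsets 11–14.
Offset 14 falls in char 6's range; it's byte 4 of F2 B9 B4 84 = 0x84.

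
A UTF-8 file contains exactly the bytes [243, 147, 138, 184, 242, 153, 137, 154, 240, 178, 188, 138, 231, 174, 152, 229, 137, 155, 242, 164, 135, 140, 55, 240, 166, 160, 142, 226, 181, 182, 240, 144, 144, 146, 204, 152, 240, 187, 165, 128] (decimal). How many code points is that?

12

Byte at offset 0: 0xF3 = 11110011 → 4-byte char (#1). Advance 4.
Byte at offset 4: 0xF2 = 11110010 → 4-byte char (#2). Advance 4.
Byte at offset 8: 0xF0 = 11110000 → 4-byte char (#3). Advance 4.
Byte at offset 12: 0xE7 = 11100111 → 3-byte char (#4). Advance 3.
Byte at offset 15: 0xE5 = 11100101 → 3-byte char (#5). Advance 3.
Byte at offset 18: 0xF2 = 11110010 → 4-byte char (#6). Advance 4.
Byte at offset 22: 0x37 = 00110111 → 1-byte char (#7). Advance 1.
Byte at offset 23: 0xF0 = 11110000 → 4-byte char (#8). Advance 4.
Byte at offset 27: 0xE2 = 11100010 → 3-byte char (#9). Advance 3.
Byte at offset 30: 0xF0 = 11110000 → 4-byte char (#10). Advance 4.
Byte at offset 34: 0xCC = 11001100 → 2-byte char (#11). Advance 2.
Byte at offset 36: 0xF0 = 11110000 → 4-byte char (#12). Advance 4.
Reached end at offset 40 after 12 code points.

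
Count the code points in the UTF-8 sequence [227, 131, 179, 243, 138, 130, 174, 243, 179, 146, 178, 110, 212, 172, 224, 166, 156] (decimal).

6

Byte at offset 0: 0xE3 = 11100011 → 3-byte char (#1). Advance 3.
Byte at offset 3: 0xF3 = 11110011 → 4-byte char (#2). Advance 4.
Byte at offset 7: 0xF3 = 11110011 → 4-byte char (#3). Advance 4.
Byte at offset 11: 0x6E = 01101110 → 1-byte char (#4). Advance 1.
Byte at offset 12: 0xD4 = 11010100 → 2-byte char (#5). Advance 2.
Byte at offset 14: 0xE0 = 11100000 → 3-byte char (#6). Advance 3.
Reached end at offset 17 after 6 code points.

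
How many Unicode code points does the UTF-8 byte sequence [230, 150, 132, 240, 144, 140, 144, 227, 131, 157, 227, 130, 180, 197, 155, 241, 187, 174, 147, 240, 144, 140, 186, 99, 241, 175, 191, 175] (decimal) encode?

9

Byte at offset 0: 0xE6 = 11100110 → 3-byte char (#1). Advance 3.
Byte at offset 3: 0xF0 = 11110000 → 4-byte char (#2). Advance 4.
Byte at offset 7: 0xE3 = 11100011 → 3-byte char (#3). Advance 3.
Byte at offset 10: 0xE3 = 11100011 → 3-byte char (#4). Advance 3.
Byte at offset 13: 0xC5 = 11000101 → 2-byte char (#5). Advance 2.
Byte at offset 15: 0xF1 = 11110001 → 4-byte char (#6). Advance 4.
Byte at offset 19: 0xF0 = 11110000 → 4-byte char (#7). Advance 4.
Byte at offset 23: 0x63 = 01100011 → 1-byte char (#8). Advance 1.
Byte at offset 24: 0xF1 = 11110001 → 4-byte char (#9). Advance 4.
Reached end at offset 28 after 9 code points.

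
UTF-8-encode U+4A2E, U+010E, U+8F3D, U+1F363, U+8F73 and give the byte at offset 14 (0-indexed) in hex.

U+4A2E → 3-byte form E4 A8 AE at offsets 0–2.
U+010E → 2-byte form C4 8E at offsets 3–4.
U+8F3D → 3-byte form E8 BC BD at offsets 5–7.
U+1F363 → 4-byte form F0 9F 8D A3 at offsets 8–11.
U+8F73 → 3-byte form E8 BD B3 at offsets 12–14.
Offset 14 falls in char 5's range; it's byte 3 of E8 BD B3 = 0xB3.

0xB3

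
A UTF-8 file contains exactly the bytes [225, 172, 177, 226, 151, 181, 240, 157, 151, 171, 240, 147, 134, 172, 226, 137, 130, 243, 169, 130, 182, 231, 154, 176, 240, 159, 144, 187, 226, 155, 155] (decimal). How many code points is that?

9

Byte at offset 0: 0xE1 = 11100001 → 3-byte char (#1). Advance 3.
Byte at offset 3: 0xE2 = 11100010 → 3-byte char (#2). Advance 3.
Byte at offset 6: 0xF0 = 11110000 → 4-byte char (#3). Advance 4.
Byte at offset 10: 0xF0 = 11110000 → 4-byte char (#4). Advance 4.
Byte at offset 14: 0xE2 = 11100010 → 3-byte char (#5). Advance 3.
Byte at offset 17: 0xF3 = 11110011 → 4-byte char (#6). Advance 4.
Byte at offset 21: 0xE7 = 11100111 → 3-byte char (#7). Advance 3.
Byte at offset 24: 0xF0 = 11110000 → 4-byte char (#8). Advance 4.
Byte at offset 28: 0xE2 = 11100010 → 3-byte char (#9). Advance 3.
Reached end at offset 31 after 9 code points.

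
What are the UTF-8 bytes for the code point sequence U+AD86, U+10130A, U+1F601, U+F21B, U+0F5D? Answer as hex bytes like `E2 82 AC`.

EA B6 86 F4 81 8C 8A F0 9F 98 81 EF 88 9B E0 BD 9D

U+AD86: 3-byte form → EA B6 86.
U+10130A: 4-byte form → F4 81 8C 8A.
U+1F601: 4-byte form → F0 9F 98 81.
U+F21B: 3-byte form → EF 88 9B.
U+0F5D: 3-byte form → E0 BD 9D.
Concatenated (17 bytes): EA B6 86 F4 81 8C 8A F0 9F 98 81 EF 88 9B E0 BD 9D.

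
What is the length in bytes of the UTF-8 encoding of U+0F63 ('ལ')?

U+0F63 = 0xF63. UTF-8 uses 1 byte below 0x80, 2 below 0x800, 3 below 0x10000, 4 up to 0x10FFFF. 0xF63 is in U+0800–U+FFFF → 3 bytes.

3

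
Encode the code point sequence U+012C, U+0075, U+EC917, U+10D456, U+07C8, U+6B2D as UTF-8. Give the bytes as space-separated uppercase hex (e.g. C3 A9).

U+012C: 2-byte form → C4 AC.
U+0075: 1-byte form → 75.
U+EC917: 4-byte form → F3 AC A4 97.
U+10D456: 4-byte form → F4 8D 91 96.
U+07C8: 2-byte form → DF 88.
U+6B2D: 3-byte form → E6 AC AD.
Concatenated (16 bytes): C4 AC 75 F3 AC A4 97 F4 8D 91 96 DF 88 E6 AC AD.

C4 AC 75 F3 AC A4 97 F4 8D 91 96 DF 88 E6 AC AD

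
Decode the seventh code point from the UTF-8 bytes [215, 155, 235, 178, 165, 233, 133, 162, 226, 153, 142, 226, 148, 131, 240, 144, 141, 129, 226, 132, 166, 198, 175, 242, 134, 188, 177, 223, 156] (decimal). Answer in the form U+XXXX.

U+2126

Offset 0: leading byte 0xD7 = 11010111 → 2-byte char #1 = D7 9B.
Offset 2: leading byte 0xEB = 11101011 → 3-byte char #2 = EB B2 A5.
Offset 5: leading byte 0xE9 = 11101001 → 3-byte char #3 = E9 85 A2.
Offset 8: leading byte 0xE2 = 11100010 → 3-byte char #4 = E2 99 8E.
Offset 11: leading byte 0xE2 = 11100010 → 3-byte char #5 = E2 94 83.
Offset 14: leading byte 0xF0 = 11110000 → 4-byte char #6 = F0 90 8D 81.
Offset 18: leading byte 0xE2 = 11100010 → 3-byte char #7 = E2 84 A6.
Leading byte 0xE2 = 11100010 matches 1110xxxx → 3-byte sequence.
Byte 1: 0xE2 = 11100010, payload 0010 (4 bits).
Byte 2: 0x84 = 10000100 (10xxxxxx ✓), payload 000100.
Byte 3: 0xA6 = 10100110 (10xxxxxx ✓), payload 100110.
Concatenate: 0010000100100110 = 0x2126 (16 bits → U+2126).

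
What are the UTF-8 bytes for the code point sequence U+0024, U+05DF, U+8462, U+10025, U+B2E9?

24 D7 9F E8 91 A2 F0 90 80 A5 EB 8B A9

U+0024: 1-byte form → 24.
U+05DF: 2-byte form → D7 9F.
U+8462: 3-byte form → E8 91 A2.
U+10025: 4-byte form → F0 90 80 A5.
U+B2E9: 3-byte form → EB 8B A9.
Concatenated (13 bytes): 24 D7 9F E8 91 A2 F0 90 80 A5 EB 8B A9.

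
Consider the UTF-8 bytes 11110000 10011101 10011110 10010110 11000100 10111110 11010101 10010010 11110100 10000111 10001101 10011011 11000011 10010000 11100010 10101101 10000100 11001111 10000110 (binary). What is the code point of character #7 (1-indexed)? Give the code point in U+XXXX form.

U+03C6

Offset 0: leading byte 0xF0 = 11110000 → 4-byte char #1 = F0 9D 9E 96.
Offset 4: leading byte 0xC4 = 11000100 → 2-byte char #2 = C4 BE.
Offset 6: leading byte 0xD5 = 11010101 → 2-byte char #3 = D5 92.
Offset 8: leading byte 0xF4 = 11110100 → 4-byte char #4 = F4 87 8D 9B.
Offset 12: leading byte 0xC3 = 11000011 → 2-byte char #5 = C3 90.
Offset 14: leading byte 0xE2 = 11100010 → 3-byte char #6 = E2 AD 84.
Offset 17: leading byte 0xCF = 11001111 → 2-byte char #7 = CF 86.
Leading byte 0xCF = 11001111 matches 110xxxxx → 2-byte sequence.
Byte 1: 0xCF = 11001111, payload 01111 (5 bits).
Byte 2: 0x86 = 10000110 (10xxxxxx ✓), payload 000110.
Concatenate: 01111000110 = 0x3C6 (11 bits → U+03C6).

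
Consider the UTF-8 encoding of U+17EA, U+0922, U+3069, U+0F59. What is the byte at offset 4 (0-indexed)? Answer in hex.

U+17EA → 3-byte form E1 9F AA at offsets 0–2.
U+0922 → 3-byte form E0 A4 A2 at offsets 3–5.
Offset 4 falls in char 2's range; it's byte 2 of E0 A4 A2 = 0xA4.

0xA4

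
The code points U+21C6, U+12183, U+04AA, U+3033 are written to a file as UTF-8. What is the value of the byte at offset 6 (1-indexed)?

1-indexed offset 6 is 0-indexed offset 5.
U+21C6 → 3-byte form E2 87 86 at offsets 0–2.
U+12183 → 4-byte form F0 92 86 83 at offsets 3–6.
Offset 5 falls in char 2's range; it's byte 3 of F0 92 86 83 = 0x86.

0x86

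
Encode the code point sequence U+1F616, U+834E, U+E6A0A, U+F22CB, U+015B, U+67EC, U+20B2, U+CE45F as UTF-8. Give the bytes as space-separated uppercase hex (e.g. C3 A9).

U+1F616: 4-byte form → F0 9F 98 96.
U+834E: 3-byte form → E8 8D 8E.
U+E6A0A: 4-byte form → F3 A6 A8 8A.
U+F22CB: 4-byte form → F3 B2 8B 8B.
U+015B: 2-byte form → C5 9B.
U+67EC: 3-byte form → E6 9F AC.
U+20B2: 3-byte form → E2 82 B2.
U+CE45F: 4-byte form → F3 8E 91 9F.
Concatenated (27 bytes): F0 9F 98 96 E8 8D 8E F3 A6 A8 8A F3 B2 8B 8B C5 9B E6 9F AC E2 82 B2 F3 8E 91 9F.

F0 9F 98 96 E8 8D 8E F3 A6 A8 8A F3 B2 8B 8B C5 9B E6 9F AC E2 82 B2 F3 8E 91 9F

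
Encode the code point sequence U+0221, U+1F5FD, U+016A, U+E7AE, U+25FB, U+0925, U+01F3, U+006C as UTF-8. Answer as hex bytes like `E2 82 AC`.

U+0221: 2-byte form → C8 A1.
U+1F5FD: 4-byte form → F0 9F 97 BD.
U+016A: 2-byte form → C5 AA.
U+E7AE: 3-byte form → EE 9E AE.
U+25FB: 3-byte form → E2 97 BB.
U+0925: 3-byte form → E0 A4 A5.
U+01F3: 2-byte form → C7 B3.
U+006C: 1-byte form → 6C.
Concatenated (20 bytes): C8 A1 F0 9F 97 BD C5 AA EE 9E AE E2 97 BB E0 A4 A5 C7 B3 6C.

C8 A1 F0 9F 97 BD C5 AA EE 9E AE E2 97 BB E0 A4 A5 C7 B3 6C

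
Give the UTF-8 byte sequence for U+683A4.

U+683A4 = 0x683A4 = 426916 decimal. In range U+10000–U+10FFFF → 4-byte form: 11110xxx 10xxxxxx 10xxxxxx 10xxxxxx.
Binary (21 bits): 001101000001110100100.
Split 3+6+6+6: 001 | 101000 | 001110 | 100100.
Byte 1: 11110001 = 0xF1.
Byte 2: 10101000 = 0xA8.
Byte 3: 10001110 = 0x8E.
Byte 4: 10100100 = 0xA4.

F1 A8 8E A4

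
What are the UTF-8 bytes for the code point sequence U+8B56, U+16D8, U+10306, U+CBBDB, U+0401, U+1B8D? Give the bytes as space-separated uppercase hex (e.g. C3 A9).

E8 AD 96 E1 9B 98 F0 90 8C 86 F3 8B AF 9B D0 81 E1 AE 8D

U+8B56: 3-byte form → E8 AD 96.
U+16D8: 3-byte form → E1 9B 98.
U+10306: 4-byte form → F0 90 8C 86.
U+CBBDB: 4-byte form → F3 8B AF 9B.
U+0401: 2-byte form → D0 81.
U+1B8D: 3-byte form → E1 AE 8D.
Concatenated (19 bytes): E8 AD 96 E1 9B 98 F0 90 8C 86 F3 8B AF 9B D0 81 E1 AE 8D.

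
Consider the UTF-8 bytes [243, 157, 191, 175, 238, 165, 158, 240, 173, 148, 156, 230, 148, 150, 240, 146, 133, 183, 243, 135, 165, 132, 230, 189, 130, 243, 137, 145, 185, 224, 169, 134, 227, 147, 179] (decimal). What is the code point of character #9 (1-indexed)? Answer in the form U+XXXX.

Offset 0: leading byte 0xF3 = 11110011 → 4-byte char #1 = F3 9D BF AF.
Offset 4: leading byte 0xEE = 11101110 → 3-byte char #2 = EE A5 9E.
Offset 7: leading byte 0xF0 = 11110000 → 4-byte char #3 = F0 AD 94 9C.
Offset 11: leading byte 0xE6 = 11100110 → 3-byte char #4 = E6 94 96.
Offset 14: leading byte 0xF0 = 11110000 → 4-byte char #5 = F0 92 85 B7.
Offset 18: leading byte 0xF3 = 11110011 → 4-byte char #6 = F3 87 A5 84.
Offset 22: leading byte 0xE6 = 11100110 → 3-byte char #7 = E6 BD 82.
Offset 25: leading byte 0xF3 = 11110011 → 4-byte char #8 = F3 89 91 B9.
Offset 29: leading byte 0xE0 = 11100000 → 3-byte char #9 = E0 A9 86.
Leading byte 0xE0 = 11100000 matches 1110xxxx → 3-byte sequence.
Byte 1: 0xE0 = 11100000, payload 0000 (4 bits).
Byte 2: 0xA9 = 10101001 (10xxxxxx ✓), payload 101001.
Byte 3: 0x86 = 10000110 (10xxxxxx ✓), payload 000110.
Concatenate: 0000101001000110 = 0xA46 (16 bits → U+0A46).

U+0A46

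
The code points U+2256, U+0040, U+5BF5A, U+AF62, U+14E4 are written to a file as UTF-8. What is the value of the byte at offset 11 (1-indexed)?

1-indexed offset 11 is 0-indexed offset 10.
U+2256 → 3-byte form E2 89 96 at offsets 0–2.
U+0040 → 1-byte form 40 at offsets 3–3.
U+5BF5A → 4-byte form F1 9B BD 9A at offsets 4–7.
U+AF62 → 3-byte form EA BD A2 at offsets 8–10.
Offset 10 falls in char 4's range; it's byte 3 of EA BD A2 = 0xA2.

0xA2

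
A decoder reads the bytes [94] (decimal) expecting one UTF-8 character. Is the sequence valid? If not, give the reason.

valid

Leading byte 0x5E = 01011110 → 1-byte form.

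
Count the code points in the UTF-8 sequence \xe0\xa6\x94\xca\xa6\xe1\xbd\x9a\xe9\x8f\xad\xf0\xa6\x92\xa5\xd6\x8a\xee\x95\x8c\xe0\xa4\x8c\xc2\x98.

9

Byte at offset 0: 0xE0 = 11100000 → 3-byte char (#1). Advance 3.
Byte at offset 3: 0xCA = 11001010 → 2-byte char (#2). Advance 2.
Byte at offset 5: 0xE1 = 11100001 → 3-byte char (#3). Advance 3.
Byte at offset 8: 0xE9 = 11101001 → 3-byte char (#4). Advance 3.
Byte at offset 11: 0xF0 = 11110000 → 4-byte char (#5). Advance 4.
Byte at offset 15: 0xD6 = 11010110 → 2-byte char (#6). Advance 2.
Byte at offset 17: 0xEE = 11101110 → 3-byte char (#7). Advance 3.
Byte at offset 20: 0xE0 = 11100000 → 3-byte char (#8). Advance 3.
Byte at offset 23: 0xC2 = 11000010 → 2-byte char (#9). Advance 2.
Reached end at offset 25 after 9 code points.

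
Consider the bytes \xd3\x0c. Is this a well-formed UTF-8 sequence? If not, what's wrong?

Leading byte 0xD3 = 11010011 → 2-byte form.
Byte 2 is 0x0C = 00001100, which is not 10xxxxxx — expected a continuation byte.

invalid (non-continuation byte where continuation expected)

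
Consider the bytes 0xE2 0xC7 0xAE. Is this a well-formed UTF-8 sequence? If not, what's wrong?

Leading byte 0xE2 = 11100010 → 3-byte form.
Byte 2 is 0xC7 = 11000111, which is not 10xxxxxx — expected a continuation byte.

invalid (non-continuation byte where continuation expected)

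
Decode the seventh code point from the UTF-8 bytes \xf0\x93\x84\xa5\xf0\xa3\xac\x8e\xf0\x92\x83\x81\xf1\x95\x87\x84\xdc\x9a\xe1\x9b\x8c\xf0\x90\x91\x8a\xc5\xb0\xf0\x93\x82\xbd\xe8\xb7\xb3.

Offset 0: leading byte 0xF0 = 11110000 → 4-byte char #1 = F0 93 84 A5.
Offset 4: leading byte 0xF0 = 11110000 → 4-byte char #2 = F0 A3 AC 8E.
Offset 8: leading byte 0xF0 = 11110000 → 4-byte char #3 = F0 92 83 81.
Offset 12: leading byte 0xF1 = 11110001 → 4-byte char #4 = F1 95 87 84.
Offset 16: leading byte 0xDC = 11011100 → 2-byte char #5 = DC 9A.
Offset 18: leading byte 0xE1 = 11100001 → 3-byte char #6 = E1 9B 8C.
Offset 21: leading byte 0xF0 = 11110000 → 4-byte char #7 = F0 90 91 8A.
Leading byte 0xF0 = 11110000 matches 11110xxx → 4-byte sequence.
Byte 1: 0xF0 = 11110000, payload 000 (3 bits).
Byte 2: 0x90 = 10010000 (10xxxxxx ✓), payload 010000.
Byte 3: 0x91 = 10010001 (10xxxxxx ✓), payload 010001.
Byte 4: 0x8A = 10001010 (10xxxxxx ✓), payload 001010.
Concatenate: 000010000010001001010 = 0x1044A (21 bits → U+1044A).

U+1044A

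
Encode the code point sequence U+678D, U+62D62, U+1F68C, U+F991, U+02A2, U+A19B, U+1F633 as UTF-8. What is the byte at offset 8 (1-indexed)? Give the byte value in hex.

0xF0

1-indexed offset 8 is 0-indexed offset 7.
U+678D → 3-byte form E6 9E 8D at offsets 0–2.
U+62D62 → 4-byte form F1 A2 B5 A2 at offsets 3–6.
U+1F68C → 4-byte form F0 9F 9A 8C at offsets 7–10.
Offset 7 falls in char 3's range; it's byte 1 of F0 9F 9A 8C = 0xF0.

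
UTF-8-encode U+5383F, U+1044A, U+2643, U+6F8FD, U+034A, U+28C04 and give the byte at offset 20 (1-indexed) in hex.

1-indexed offset 20 is 0-indexed offset 19.
U+5383F → 4-byte form F1 93 A0 BF at offsets 0–3.
U+1044A → 4-byte form F0 90 91 8A at offsets 4–7.
U+2643 → 3-byte form E2 99 83 at offsets 8–10.
U+6F8FD → 4-byte form F1 AF A3 BD at offsets 11–14.
U+034A → 2-byte form CD 8A at offsets 15–16.
U+28C04 → 4-byte form F0 A8 B0 84 at offsets 17–20.
Offset 19 falls in char 6's range; it's byte 3 of F0 A8 B0 84 = 0xB0.

0xB0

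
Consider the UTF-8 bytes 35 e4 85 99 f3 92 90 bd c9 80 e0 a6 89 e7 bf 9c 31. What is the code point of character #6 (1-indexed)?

U+7FDC

Offset 0: leading byte 0x35 = 00110101 → 1-byte char #1 = 35.
Offset 1: leading byte 0xE4 = 11100100 → 3-byte char #2 = E4 85 99.
Offset 4: leading byte 0xF3 = 11110011 → 4-byte char #3 = F3 92 90 BD.
Offset 8: leading byte 0xC9 = 11001001 → 2-byte char #4 = C9 80.
Offset 10: leading byte 0xE0 = 11100000 → 3-byte char #5 = E0 A6 89.
Offset 13: leading byte 0xE7 = 11100111 → 3-byte char #6 = E7 BF 9C.
Leading byte 0xE7 = 11100111 matches 1110xxxx → 3-byte sequence.
Byte 1: 0xE7 = 11100111, payload 0111 (4 bits).
Byte 2: 0xBF = 10111111 (10xxxxxx ✓), payload 111111.
Byte 3: 0x9C = 10011100 (10xxxxxx ✓), payload 011100.
Concatenate: 0111111111011100 = 0x7FDC (16 bits → U+7FDC).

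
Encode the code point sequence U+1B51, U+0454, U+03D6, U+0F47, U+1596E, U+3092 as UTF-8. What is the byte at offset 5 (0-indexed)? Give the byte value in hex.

U+1B51 → 3-byte form E1 AD 91 at offsets 0–2.
U+0454 → 2-byte form D1 94 at offsets 3–4.
U+03D6 → 2-byte form CF 96 at offsets 5–6.
Offset 5 falls in char 3's range; it's byte 1 of CF 96 = 0xCF.

0xCF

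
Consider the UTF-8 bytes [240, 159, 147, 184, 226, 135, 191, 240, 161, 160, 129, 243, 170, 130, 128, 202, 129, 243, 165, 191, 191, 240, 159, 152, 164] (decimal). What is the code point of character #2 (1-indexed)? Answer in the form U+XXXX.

Offset 0: leading byte 0xF0 = 11110000 → 4-byte char #1 = F0 9F 93 B8.
Offset 4: leading byte 0xE2 = 11100010 → 3-byte char #2 = E2 87 BF.
Leading byte 0xE2 = 11100010 matches 1110xxxx → 3-byte sequence.
Byte 1: 0xE2 = 11100010, payload 0010 (4 bits).
Byte 2: 0x87 = 10000111 (10xxxxxx ✓), payload 000111.
Byte 3: 0xBF = 10111111 (10xxxxxx ✓), payload 111111.
Concatenate: 0010000111111111 = 0x21FF (16 bits → U+21FF).

U+21FF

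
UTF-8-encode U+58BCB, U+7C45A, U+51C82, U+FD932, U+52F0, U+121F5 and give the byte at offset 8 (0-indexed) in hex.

0xF1

U+58BCB → 4-byte form F1 98 AF 8B at offsets 0–3.
U+7C45A → 4-byte form F1 BC 91 9A at offsets 4–7.
U+51C82 → 4-byte form F1 91 B2 82 at offsets 8–11.
Offset 8 falls in char 3's range; it's byte 1 of F1 91 B2 82 = 0xF1.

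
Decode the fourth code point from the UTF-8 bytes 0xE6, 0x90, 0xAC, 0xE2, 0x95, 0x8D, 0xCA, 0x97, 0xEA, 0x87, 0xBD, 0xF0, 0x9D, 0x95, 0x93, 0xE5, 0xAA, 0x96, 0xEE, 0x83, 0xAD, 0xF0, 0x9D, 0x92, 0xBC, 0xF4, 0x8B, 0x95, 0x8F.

U+A1FD

Offset 0: leading byte 0xE6 = 11100110 → 3-byte char #1 = E6 90 AC.
Offset 3: leading byte 0xE2 = 11100010 → 3-byte char #2 = E2 95 8D.
Offset 6: leading byte 0xCA = 11001010 → 2-byte char #3 = CA 97.
Offset 8: leading byte 0xEA = 11101010 → 3-byte char #4 = EA 87 BD.
Leading byte 0xEA = 11101010 matches 1110xxxx → 3-byte sequence.
Byte 1: 0xEA = 11101010, payload 1010 (4 bits).
Byte 2: 0x87 = 10000111 (10xxxxxx ✓), payload 000111.
Byte 3: 0xBD = 10111101 (10xxxxxx ✓), payload 111101.
Concatenate: 1010000111111101 = 0xA1FD (16 bits → U+A1FD).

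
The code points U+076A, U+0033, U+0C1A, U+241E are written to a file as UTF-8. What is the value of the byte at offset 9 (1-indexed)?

0x9E

1-indexed offset 9 is 0-indexed offset 8.
U+076A → 2-byte form DD AA at offsets 0–1.
U+0033 → 1-byte form 33 at offsets 2–2.
U+0C1A → 3-byte form E0 B0 9A at offsets 3–5.
U+241E → 3-byte form E2 90 9E at offsets 6–8.
Offset 8 falls in char 4's range; it's byte 3 of E2 90 9E = 0x9E.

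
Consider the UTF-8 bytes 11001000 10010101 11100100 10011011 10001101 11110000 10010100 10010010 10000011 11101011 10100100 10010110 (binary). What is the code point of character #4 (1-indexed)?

U+B916

Offset 0: leading byte 0xC8 = 11001000 → 2-byte char #1 = C8 95.
Offset 2: leading byte 0xE4 = 11100100 → 3-byte char #2 = E4 9B 8D.
Offset 5: leading byte 0xF0 = 11110000 → 4-byte char #3 = F0 94 92 83.
Offset 9: leading byte 0xEB = 11101011 → 3-byte char #4 = EB A4 96.
Leading byte 0xEB = 11101011 matches 1110xxxx → 3-byte sequence.
Byte 1: 0xEB = 11101011, payload 1011 (4 bits).
Byte 2: 0xA4 = 10100100 (10xxxxxx ✓), payload 100100.
Byte 3: 0x96 = 10010110 (10xxxxxx ✓), payload 010110.
Concatenate: 1011100100010110 = 0xB916 (16 bits → U+B916).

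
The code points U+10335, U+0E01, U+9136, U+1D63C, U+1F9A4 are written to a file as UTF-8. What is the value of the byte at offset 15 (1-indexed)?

1-indexed offset 15 is 0-indexed offset 14.
U+10335 → 4-byte form F0 90 8C B5 at offsets 0–3.
U+0E01 → 3-byte form E0 B8 81 at offsets 4–6.
U+9136 → 3-byte form E9 84 B6 at offsets 7–9.
U+1D63C → 4-byte form F0 9D 98 BC at offsets 10–13.
U+1F9A4 → 4-byte form F0 9F A6 A4 at offsets 14–17.
Offset 14 falls in char 5's range; it's byte 1 of F0 9F A6 A4 = 0xF0.

0xF0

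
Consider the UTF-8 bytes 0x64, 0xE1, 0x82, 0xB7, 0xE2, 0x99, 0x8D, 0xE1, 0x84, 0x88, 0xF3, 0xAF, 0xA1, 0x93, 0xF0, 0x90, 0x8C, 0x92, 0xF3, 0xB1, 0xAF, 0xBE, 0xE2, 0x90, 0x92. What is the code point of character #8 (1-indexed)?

Offset 0: leading byte 0x64 = 01100100 → 1-byte char #1 = 64.
Offset 1: leading byte 0xE1 = 11100001 → 3-byte char #2 = E1 82 B7.
Offset 4: leading byte 0xE2 = 11100010 → 3-byte char #3 = E2 99 8D.
Offset 7: leading byte 0xE1 = 11100001 → 3-byte char #4 = E1 84 88.
Offset 10: leading byte 0xF3 = 11110011 → 4-byte char #5 = F3 AF A1 93.
Offset 14: leading byte 0xF0 = 11110000 → 4-byte char #6 = F0 90 8C 92.
Offset 18: leading byte 0xF3 = 11110011 → 4-byte char #7 = F3 B1 AF BE.
Offset 22: leading byte 0xE2 = 11100010 → 3-byte char #8 = E2 90 92.
Leading byte 0xE2 = 11100010 matches 1110xxxx → 3-byte sequence.
Byte 1: 0xE2 = 11100010, payload 0010 (4 bits).
Byte 2: 0x90 = 10010000 (10xxxxxx ✓), payload 010000.
Byte 3: 0x92 = 10010010 (10xxxxxx ✓), payload 010010.
Concatenate: 0010010000010010 = 0x2412 (16 bits → U+2412).

U+2412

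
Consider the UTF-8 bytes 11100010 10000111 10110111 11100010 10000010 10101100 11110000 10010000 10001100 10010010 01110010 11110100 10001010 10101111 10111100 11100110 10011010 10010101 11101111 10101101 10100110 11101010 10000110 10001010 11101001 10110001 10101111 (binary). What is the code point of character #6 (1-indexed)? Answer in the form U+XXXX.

U+6695

Offset 0: leading byte 0xE2 = 11100010 → 3-byte char #1 = E2 87 B7.
Offset 3: leading byte 0xE2 = 11100010 → 3-byte char #2 = E2 82 AC.
Offset 6: leading byte 0xF0 = 11110000 → 4-byte char #3 = F0 90 8C 92.
Offset 10: leading byte 0x72 = 01110010 → 1-byte char #4 = 72.
Offset 11: leading byte 0xF4 = 11110100 → 4-byte char #5 = F4 8A AF BC.
Offset 15: leading byte 0xE6 = 11100110 → 3-byte char #6 = E6 9A 95.
Leading byte 0xE6 = 11100110 matches 1110xxxx → 3-byte sequence.
Byte 1: 0xE6 = 11100110, payload 0110 (4 bits).
Byte 2: 0x9A = 10011010 (10xxxxxx ✓), payload 011010.
Byte 3: 0x95 = 10010101 (10xxxxxx ✓), payload 010101.
Concatenate: 0110011010010101 = 0x6695 (16 bits → U+6695).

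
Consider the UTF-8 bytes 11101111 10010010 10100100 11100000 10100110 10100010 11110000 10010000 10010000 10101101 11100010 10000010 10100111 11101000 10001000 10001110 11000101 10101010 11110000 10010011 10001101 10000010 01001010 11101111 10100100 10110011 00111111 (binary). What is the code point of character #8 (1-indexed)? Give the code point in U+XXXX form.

U+004A

Offset 0: leading byte 0xEF = 11101111 → 3-byte char #1 = EF 92 A4.
Offset 3: leading byte 0xE0 = 11100000 → 3-byte char #2 = E0 A6 A2.
Offset 6: leading byte 0xF0 = 11110000 → 4-byte char #3 = F0 90 90 AD.
Offset 10: leading byte 0xE2 = 11100010 → 3-byte char #4 = E2 82 A7.
Offset 13: leading byte 0xE8 = 11101000 → 3-byte char #5 = E8 88 8E.
Offset 16: leading byte 0xC5 = 11000101 → 2-byte char #6 = C5 AA.
Offset 18: leading byte 0xF0 = 11110000 → 4-byte char #7 = F0 93 8D 82.
Offset 22: leading byte 0x4A = 01001010 → 1-byte char #8 = 4A.
Leading byte 0x4A = 01001010 matches 0xxxxxxx → 1-byte sequence.
Byte 1: 0x4A = 01001010, payload 1001010 (7 bits).
Concatenate: 1001010 = 0x4A (7 bits → U+004A).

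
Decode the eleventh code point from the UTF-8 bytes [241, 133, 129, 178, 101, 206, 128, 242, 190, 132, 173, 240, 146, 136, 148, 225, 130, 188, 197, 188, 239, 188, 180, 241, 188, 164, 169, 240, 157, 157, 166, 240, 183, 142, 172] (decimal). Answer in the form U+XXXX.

Offset 0: leading byte 0xF1 = 11110001 → 4-byte char #1 = F1 85 81 B2.
Offset 4: leading byte 0x65 = 01100101 → 1-byte char #2 = 65.
Offset 5: leading byte 0xCE = 11001110 → 2-byte char #3 = CE 80.
Offset 7: leading byte 0xF2 = 11110010 → 4-byte char #4 = F2 BE 84 AD.
Offset 11: leading byte 0xF0 = 11110000 → 4-byte char #5 = F0 92 88 94.
Offset 15: leading byte 0xE1 = 11100001 → 3-byte char #6 = E1 82 BC.
Offset 18: leading byte 0xC5 = 11000101 → 2-byte char #7 = C5 BC.
Offset 20: leading byte 0xEF = 11101111 → 3-byte char #8 = EF BC B4.
Offset 23: leading byte 0xF1 = 11110001 → 4-byte char #9 = F1 BC A4 A9.
Offset 27: leading byte 0xF0 = 11110000 → 4-byte char #10 = F0 9D 9D A6.
Offset 31: leading byte 0xF0 = 11110000 → 4-byte char #11 = F0 B7 8E AC.
Leading byte 0xF0 = 11110000 matches 11110xxx → 4-byte sequence.
Byte 1: 0xF0 = 11110000, payload 000 (3 bits).
Byte 2: 0xB7 = 10110111 (10xxxxxx ✓), payload 110111.
Byte 3: 0x8E = 10001110 (10xxxxxx ✓), payload 001110.
Byte 4: 0xAC = 10101100 (10xxxxxx ✓), payload 101100.
Concatenate: 000110111001110101100 = 0x373AC (21 bits → U+373AC).

U+373AC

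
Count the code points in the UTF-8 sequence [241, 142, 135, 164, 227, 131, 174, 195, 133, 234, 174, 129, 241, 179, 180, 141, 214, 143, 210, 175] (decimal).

7

Byte at offset 0: 0xF1 = 11110001 → 4-byte char (#1). Advance 4.
Byte at offset 4: 0xE3 = 11100011 → 3-byte char (#2). Advance 3.
Byte at offset 7: 0xC3 = 11000011 → 2-byte char (#3). Advance 2.
Byte at offset 9: 0xEA = 11101010 → 3-byte char (#4). Advance 3.
Byte at offset 12: 0xF1 = 11110001 → 4-byte char (#5). Advance 4.
Byte at offset 16: 0xD6 = 11010110 → 2-byte char (#6). Advance 2.
Byte at offset 18: 0xD2 = 11010010 → 2-byte char (#7). Advance 2.
Reached end at offset 20 after 7 code points.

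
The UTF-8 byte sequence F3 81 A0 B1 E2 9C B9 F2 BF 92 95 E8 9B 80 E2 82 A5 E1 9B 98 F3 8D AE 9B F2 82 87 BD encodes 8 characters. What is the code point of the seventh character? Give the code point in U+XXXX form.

U+CDB9B

Offset 0: leading byte 0xF3 = 11110011 → 4-byte char #1 = F3 81 A0 B1.
Offset 4: leading byte 0xE2 = 11100010 → 3-byte char #2 = E2 9C B9.
Offset 7: leading byte 0xF2 = 11110010 → 4-byte char #3 = F2 BF 92 95.
Offset 11: leading byte 0xE8 = 11101000 → 3-byte char #4 = E8 9B 80.
Offset 14: leading byte 0xE2 = 11100010 → 3-byte char #5 = E2 82 A5.
Offset 17: leading byte 0xE1 = 11100001 → 3-byte char #6 = E1 9B 98.
Offset 20: leading byte 0xF3 = 11110011 → 4-byte char #7 = F3 8D AE 9B.
Leading byte 0xF3 = 11110011 matches 11110xxx → 4-byte sequence.
Byte 1: 0xF3 = 11110011, payload 011 (3 bits).
Byte 2: 0x8D = 10001101 (10xxxxxx ✓), payload 001101.
Byte 3: 0xAE = 10101110 (10xxxxxx ✓), payload 101110.
Byte 4: 0x9B = 10011011 (10xxxxxx ✓), payload 011011.
Concatenate: 011001101101110011011 = 0xCDB9B (21 bits → U+CDB9B).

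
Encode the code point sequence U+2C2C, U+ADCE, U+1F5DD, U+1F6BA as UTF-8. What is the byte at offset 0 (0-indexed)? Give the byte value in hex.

0xE2

U+2C2C → 3-byte form E2 B0 AC at offsets 0–2.
Offset 0 falls in char 1's range; it's byte 1 of E2 B0 AC = 0xE2.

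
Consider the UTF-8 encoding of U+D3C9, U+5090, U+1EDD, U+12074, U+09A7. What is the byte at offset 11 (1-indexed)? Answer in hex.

1-indexed offset 11 is 0-indexed offset 10.
U+D3C9 → 3-byte form ED 8F 89 at offsets 0–2.
U+5090 → 3-byte form E5 82 90 at offsets 3–5.
U+1EDD → 3-byte form E1 BB 9D at offsets 6–8.
U+12074 → 4-byte form F0 92 81 B4 at offsets 9–12.
Offset 10 falls in char 4's range; it's byte 2 of F0 92 81 B4 = 0x92.

0x92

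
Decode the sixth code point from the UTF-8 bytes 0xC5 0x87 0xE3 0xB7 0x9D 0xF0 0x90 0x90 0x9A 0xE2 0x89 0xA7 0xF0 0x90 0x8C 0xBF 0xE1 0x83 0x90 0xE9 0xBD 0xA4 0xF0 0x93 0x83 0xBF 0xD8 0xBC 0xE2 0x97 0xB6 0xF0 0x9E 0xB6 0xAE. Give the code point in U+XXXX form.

Offset 0: leading byte 0xC5 = 11000101 → 2-byte char #1 = C5 87.
Offset 2: leading byte 0xE3 = 11100011 → 3-byte char #2 = E3 B7 9D.
Offset 5: leading byte 0xF0 = 11110000 → 4-byte char #3 = F0 90 90 9A.
Offset 9: leading byte 0xE2 = 11100010 → 3-byte char #4 = E2 89 A7.
Offset 12: leading byte 0xF0 = 11110000 → 4-byte char #5 = F0 90 8C BF.
Offset 16: leading byte 0xE1 = 11100001 → 3-byte char #6 = E1 83 90.
Leading byte 0xE1 = 11100001 matches 1110xxxx → 3-byte sequence.
Byte 1: 0xE1 = 11100001, payload 0001 (4 bits).
Byte 2: 0x83 = 10000011 (10xxxxxx ✓), payload 000011.
Byte 3: 0x90 = 10010000 (10xxxxxx ✓), payload 010000.
Concatenate: 0001000011010000 = 0x10D0 (16 bits → U+10D0).

U+10D0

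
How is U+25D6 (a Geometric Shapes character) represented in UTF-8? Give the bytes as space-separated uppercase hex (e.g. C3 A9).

U+25D6 = 0x25D6 = 9686 decimal. In range U+0800–U+FFFF → 3-byte form: 1110xxxx 10xxxxxx 10xxxxxx.
Binary (16 bits): 0010010111010110.
Split 4+6+6: 0010 | 010111 | 010110.
Byte 1: 11100010 = 0xE2.
Byte 2: 10010111 = 0x97.
Byte 3: 10010110 = 0x96.

E2 97 96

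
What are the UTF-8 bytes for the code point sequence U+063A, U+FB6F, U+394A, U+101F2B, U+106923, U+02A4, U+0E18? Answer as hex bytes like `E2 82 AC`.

U+063A: 2-byte form → D8 BA.
U+FB6F: 3-byte form → EF AD AF.
U+394A: 3-byte form → E3 A5 8A.
U+101F2B: 4-byte form → F4 81 BC AB.
U+106923: 4-byte form → F4 86 A4 A3.
U+02A4: 2-byte form → CA A4.
U+0E18: 3-byte form → E0 B8 98.
Concatenated (21 bytes): D8 BA EF AD AF E3 A5 8A F4 81 BC AB F4 86 A4 A3 CA A4 E0 B8 98.

D8 BA EF AD AF E3 A5 8A F4 81 BC AB F4 86 A4 A3 CA A4 E0 B8 98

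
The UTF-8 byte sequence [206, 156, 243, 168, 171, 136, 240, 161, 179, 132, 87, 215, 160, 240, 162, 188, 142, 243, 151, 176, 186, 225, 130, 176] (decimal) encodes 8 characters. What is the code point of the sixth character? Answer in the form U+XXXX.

U+22F0E

Offset 0: leading byte 0xCE = 11001110 → 2-byte char #1 = CE 9C.
Offset 2: leading byte 0xF3 = 11110011 → 4-byte char #2 = F3 A8 AB 88.
Offset 6: leading byte 0xF0 = 11110000 → 4-byte char #3 = F0 A1 B3 84.
Offset 10: leading byte 0x57 = 01010111 → 1-byte char #4 = 57.
Offset 11: leading byte 0xD7 = 11010111 → 2-byte char #5 = D7 A0.
Offset 13: leading byte 0xF0 = 11110000 → 4-byte char #6 = F0 A2 BC 8E.
Leading byte 0xF0 = 11110000 matches 11110xxx → 4-byte sequence.
Byte 1: 0xF0 = 11110000, payload 000 (3 bits).
Byte 2: 0xA2 = 10100010 (10xxxxxx ✓), payload 100010.
Byte 3: 0xBC = 10111100 (10xxxxxx ✓), payload 111100.
Byte 4: 0x8E = 10001110 (10xxxxxx ✓), payload 001110.
Concatenate: 000100010111100001110 = 0x22F0E (21 bits → U+22F0E).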